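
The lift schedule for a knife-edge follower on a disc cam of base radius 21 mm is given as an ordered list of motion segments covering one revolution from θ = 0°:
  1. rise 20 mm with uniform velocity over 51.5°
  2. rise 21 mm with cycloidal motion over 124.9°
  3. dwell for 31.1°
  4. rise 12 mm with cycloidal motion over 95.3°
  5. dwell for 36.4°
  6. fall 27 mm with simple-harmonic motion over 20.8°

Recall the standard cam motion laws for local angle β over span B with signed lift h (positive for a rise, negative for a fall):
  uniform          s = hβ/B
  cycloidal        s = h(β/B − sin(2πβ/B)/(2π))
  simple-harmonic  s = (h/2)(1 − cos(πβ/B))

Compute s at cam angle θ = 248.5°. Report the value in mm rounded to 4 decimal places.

seg 1 [0°–51.5°] uniform, h=20: full span → s += 20 → s = 20.0000
seg 2 [51.5°–176.4°] cycloidal, h=21: full span → s += 21 → s = 41.0000
seg 3 [176.4°–207.5°] dwell: s stays 41.0000
seg 4 [207.5°–302.8°] cycloidal, h=12: θ=248.5° here. β=41, B=95.3. 12·(0.4302 − sin(2π·0.4302)/(2π)) = 4.3519 → s = 45.3519

45.3519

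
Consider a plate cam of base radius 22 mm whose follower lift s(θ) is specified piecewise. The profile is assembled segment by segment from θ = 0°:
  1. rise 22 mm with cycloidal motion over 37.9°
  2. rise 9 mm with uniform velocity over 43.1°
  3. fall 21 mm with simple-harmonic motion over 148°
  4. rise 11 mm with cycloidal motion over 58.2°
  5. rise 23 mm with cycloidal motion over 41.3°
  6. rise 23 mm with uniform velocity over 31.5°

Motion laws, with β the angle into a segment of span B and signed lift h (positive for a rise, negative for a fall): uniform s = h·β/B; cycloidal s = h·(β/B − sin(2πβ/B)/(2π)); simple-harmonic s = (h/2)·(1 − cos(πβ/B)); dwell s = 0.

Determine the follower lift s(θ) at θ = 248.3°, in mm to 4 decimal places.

seg 1 [0°–37.9°] cycloidal, h=22: full span → s += 22 → s = 22.0000
seg 2 [37.9°–81°] uniform, h=9: full span → s += 9 → s = 31.0000
seg 3 [81°–229°] simple-harmonic, h=-21: full span → s += -21 → s = 10.0000
seg 4 [229°–287.2°] cycloidal, h=11: θ=248.3° here. β=19.3, B=58.2. 11·(0.3316 − sin(2π·0.3316)/(2π)) = 2.1223 → s = 12.1223

12.1223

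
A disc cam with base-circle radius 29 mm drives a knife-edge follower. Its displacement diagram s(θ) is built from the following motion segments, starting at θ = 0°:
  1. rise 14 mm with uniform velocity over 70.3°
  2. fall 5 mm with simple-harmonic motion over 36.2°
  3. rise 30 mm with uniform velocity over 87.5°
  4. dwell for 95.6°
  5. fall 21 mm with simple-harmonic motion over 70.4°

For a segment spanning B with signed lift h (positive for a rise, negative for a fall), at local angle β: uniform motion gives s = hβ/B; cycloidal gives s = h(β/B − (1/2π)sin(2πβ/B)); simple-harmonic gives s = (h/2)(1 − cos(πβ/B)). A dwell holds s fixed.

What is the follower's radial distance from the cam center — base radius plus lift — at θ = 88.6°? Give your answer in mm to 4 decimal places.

seg 1 [0°–70.3°] uniform, h=14: full span → s += 14 → s = 14.0000
seg 2 [70.3°–106.5°] simple-harmonic, h=-5: θ=88.6° here. β=18.3, B=36.2. -5/2·(1 − cos(π·0.5055)) = -2.5434 → s = 11.4566
radial distance = base radius + s = 29 + 11.4566 = 40.4566

40.4566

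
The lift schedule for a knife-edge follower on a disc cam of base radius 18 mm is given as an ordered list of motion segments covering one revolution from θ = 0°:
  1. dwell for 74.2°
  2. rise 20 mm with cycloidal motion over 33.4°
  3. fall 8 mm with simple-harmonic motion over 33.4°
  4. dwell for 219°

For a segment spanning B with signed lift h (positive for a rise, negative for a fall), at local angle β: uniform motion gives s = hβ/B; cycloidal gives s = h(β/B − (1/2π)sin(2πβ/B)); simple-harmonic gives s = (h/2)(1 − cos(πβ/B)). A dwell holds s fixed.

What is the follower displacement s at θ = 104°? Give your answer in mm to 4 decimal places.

seg 1 [0°–74.2°] dwell: s stays 0.0000
seg 2 [74.2°–107.6°] cycloidal, h=20: θ=104° here. β=29.8, B=33.4. 20·(0.8922 − sin(2π·0.8922)/(2π)) = 19.8390 → s = 19.8390

19.8390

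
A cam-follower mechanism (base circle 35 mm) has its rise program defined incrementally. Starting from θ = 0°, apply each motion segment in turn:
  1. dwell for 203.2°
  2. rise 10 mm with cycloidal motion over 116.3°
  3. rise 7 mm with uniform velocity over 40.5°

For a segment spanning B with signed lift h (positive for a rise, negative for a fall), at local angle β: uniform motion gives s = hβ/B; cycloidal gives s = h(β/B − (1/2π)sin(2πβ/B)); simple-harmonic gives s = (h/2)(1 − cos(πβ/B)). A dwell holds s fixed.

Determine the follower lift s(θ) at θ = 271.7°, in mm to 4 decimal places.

seg 1 [0°–203.2°] dwell: s stays 0.0000
seg 2 [203.2°–319.5°] cycloidal, h=10: θ=271.7° here. β=68.5, B=116.3. 10·(0.5890 − sin(2π·0.5890)/(2π)) = 6.7342 → s = 6.7342

6.7342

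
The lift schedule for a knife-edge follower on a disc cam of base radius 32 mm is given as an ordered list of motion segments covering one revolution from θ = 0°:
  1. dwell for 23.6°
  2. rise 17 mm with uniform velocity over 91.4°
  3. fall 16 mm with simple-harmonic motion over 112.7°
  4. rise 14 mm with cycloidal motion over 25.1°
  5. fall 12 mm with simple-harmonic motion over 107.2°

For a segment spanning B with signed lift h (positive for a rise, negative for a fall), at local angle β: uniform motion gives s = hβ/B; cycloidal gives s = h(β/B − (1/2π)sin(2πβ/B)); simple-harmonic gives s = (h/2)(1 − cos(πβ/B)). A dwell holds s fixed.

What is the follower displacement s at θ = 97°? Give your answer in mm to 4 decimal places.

seg 1 [0°–23.6°] dwell: s stays 0.0000
seg 2 [23.6°–115°] uniform, h=17: θ=97° here. β=73.4, B=91.4. 17·73.4/91.4 = 13.6521 → s = 13.6521

13.6521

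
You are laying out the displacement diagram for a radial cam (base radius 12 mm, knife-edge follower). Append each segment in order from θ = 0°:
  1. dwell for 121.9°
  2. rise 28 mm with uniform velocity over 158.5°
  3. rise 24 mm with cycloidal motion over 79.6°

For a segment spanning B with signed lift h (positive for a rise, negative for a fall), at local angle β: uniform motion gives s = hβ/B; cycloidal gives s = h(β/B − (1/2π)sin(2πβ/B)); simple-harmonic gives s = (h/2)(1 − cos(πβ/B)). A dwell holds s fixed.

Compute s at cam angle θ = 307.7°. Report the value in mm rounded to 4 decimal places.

seg 1 [0°–121.9°] dwell: s stays 0.0000
seg 2 [121.9°–280.4°] uniform, h=28: full span → s += 28 → s = 28.0000
seg 3 [280.4°–360°] cycloidal, h=24: θ=307.7° here. β=27.3, B=79.6. 24·(0.3430 − sin(2π·0.3430)/(2π)) = 5.0447 → s = 33.0447

33.0447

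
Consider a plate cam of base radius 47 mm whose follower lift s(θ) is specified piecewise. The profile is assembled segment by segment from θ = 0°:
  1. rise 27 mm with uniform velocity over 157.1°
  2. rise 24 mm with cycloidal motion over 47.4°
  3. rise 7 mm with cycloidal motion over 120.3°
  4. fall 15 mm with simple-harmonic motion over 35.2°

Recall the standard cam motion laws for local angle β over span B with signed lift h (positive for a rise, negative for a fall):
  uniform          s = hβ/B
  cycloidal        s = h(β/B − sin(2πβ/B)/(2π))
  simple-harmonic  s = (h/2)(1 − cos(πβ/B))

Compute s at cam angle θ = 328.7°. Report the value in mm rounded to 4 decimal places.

seg 1 [0°–157.1°] uniform, h=27: full span → s += 27 → s = 27.0000
seg 2 [157.1°–204.5°] cycloidal, h=24: full span → s += 24 → s = 51.0000
seg 3 [204.5°–324.8°] cycloidal, h=7: full span → s += 7 → s = 58.0000
seg 4 [324.8°–360°] simple-harmonic, h=-15: θ=328.7° here. β=3.9, B=35.2. -15/2·(1 − cos(π·0.1108)) = -0.4498 → s = 57.5502

57.5502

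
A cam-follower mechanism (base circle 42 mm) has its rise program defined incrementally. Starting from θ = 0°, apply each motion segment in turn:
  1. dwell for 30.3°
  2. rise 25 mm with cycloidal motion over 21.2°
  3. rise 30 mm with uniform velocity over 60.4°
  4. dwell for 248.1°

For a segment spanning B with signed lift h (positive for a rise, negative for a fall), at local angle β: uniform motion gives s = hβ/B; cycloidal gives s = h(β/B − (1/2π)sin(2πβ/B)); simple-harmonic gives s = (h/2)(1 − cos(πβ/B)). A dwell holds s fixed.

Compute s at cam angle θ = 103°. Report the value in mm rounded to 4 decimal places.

seg 1 [0°–30.3°] dwell: s stays 0.0000
seg 2 [30.3°–51.5°] cycloidal, h=25: full span → s += 25 → s = 25.0000
seg 3 [51.5°–111.9°] uniform, h=30: θ=103° here. β=51.5, B=60.4. 30·51.5/60.4 = 25.5795 → s = 50.5795

50.5795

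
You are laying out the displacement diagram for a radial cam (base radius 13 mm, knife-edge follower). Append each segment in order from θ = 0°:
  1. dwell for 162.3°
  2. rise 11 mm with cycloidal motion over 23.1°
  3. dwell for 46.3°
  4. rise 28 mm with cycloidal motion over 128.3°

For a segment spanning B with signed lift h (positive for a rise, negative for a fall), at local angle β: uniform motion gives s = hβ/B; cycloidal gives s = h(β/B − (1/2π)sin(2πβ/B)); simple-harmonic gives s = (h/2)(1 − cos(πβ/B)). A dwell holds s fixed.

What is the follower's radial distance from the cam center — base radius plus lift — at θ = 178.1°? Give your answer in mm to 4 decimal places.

seg 1 [0°–162.3°] dwell: s stays 0.0000
seg 2 [162.3°–185.4°] cycloidal, h=11: θ=178.1° here. β=15.8, B=23.1. 11·(0.6840 − sin(2π·0.6840)/(2π)) = 9.1260 → s = 9.1260
radial distance = base radius + s = 13 + 9.1260 = 22.1260

22.1260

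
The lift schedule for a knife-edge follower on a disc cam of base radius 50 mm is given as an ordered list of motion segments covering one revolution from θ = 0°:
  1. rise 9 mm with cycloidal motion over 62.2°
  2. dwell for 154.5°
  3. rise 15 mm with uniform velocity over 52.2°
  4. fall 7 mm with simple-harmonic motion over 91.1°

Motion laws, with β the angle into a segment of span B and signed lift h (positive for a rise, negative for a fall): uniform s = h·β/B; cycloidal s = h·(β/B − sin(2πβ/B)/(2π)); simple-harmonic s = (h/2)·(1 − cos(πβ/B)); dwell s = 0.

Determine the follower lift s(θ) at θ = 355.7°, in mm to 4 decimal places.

seg 1 [0°–62.2°] cycloidal, h=9: full span → s += 9 → s = 9.0000
seg 2 [62.2°–216.7°] dwell: s stays 9.0000
seg 3 [216.7°–268.9°] uniform, h=15: full span → s += 15 → s = 24.0000
seg 4 [268.9°–360°] simple-harmonic, h=-7: θ=355.7° here. β=86.8, B=91.1. -7/2·(1 − cos(π·0.9528)) = -6.9616 → s = 17.0384

17.0384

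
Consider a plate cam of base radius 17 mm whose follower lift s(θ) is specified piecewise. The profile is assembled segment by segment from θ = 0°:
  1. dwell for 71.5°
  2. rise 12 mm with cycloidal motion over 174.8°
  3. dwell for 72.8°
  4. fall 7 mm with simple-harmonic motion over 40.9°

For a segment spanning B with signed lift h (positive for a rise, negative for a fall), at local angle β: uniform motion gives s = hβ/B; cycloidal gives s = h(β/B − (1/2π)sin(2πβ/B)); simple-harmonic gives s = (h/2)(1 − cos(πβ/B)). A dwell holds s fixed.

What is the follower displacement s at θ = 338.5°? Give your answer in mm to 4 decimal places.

seg 1 [0°–71.5°] dwell: s stays 0.0000
seg 2 [71.5°–246.3°] cycloidal, h=12: full span → s += 12 → s = 12.0000
seg 3 [246.3°–319.1°] dwell: s stays 12.0000
seg 4 [319.1°–360°] simple-harmonic, h=-7: θ=338.5° here. β=19.4, B=40.9. -7/2·(1 − cos(π·0.4743)) = -3.2180 → s = 8.7820

8.7820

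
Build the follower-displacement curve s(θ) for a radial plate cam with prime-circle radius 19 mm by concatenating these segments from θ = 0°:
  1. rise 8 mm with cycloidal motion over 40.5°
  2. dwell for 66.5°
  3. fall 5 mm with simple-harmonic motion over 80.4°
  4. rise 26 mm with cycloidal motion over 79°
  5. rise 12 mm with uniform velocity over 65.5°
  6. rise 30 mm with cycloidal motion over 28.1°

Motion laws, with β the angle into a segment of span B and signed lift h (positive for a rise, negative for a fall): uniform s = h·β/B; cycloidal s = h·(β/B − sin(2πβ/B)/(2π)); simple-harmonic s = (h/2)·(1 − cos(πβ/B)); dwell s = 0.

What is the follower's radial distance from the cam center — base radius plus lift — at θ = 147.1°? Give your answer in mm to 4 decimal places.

seg 1 [0°–40.5°] cycloidal, h=8: full span → s += 8 → s = 8.0000
seg 2 [40.5°–107°] dwell: s stays 8.0000
seg 3 [107°–187.4°] simple-harmonic, h=-5: θ=147.1° here. β=40.1, B=80.4. -5/2·(1 − cos(π·0.4988)) = -2.4902 → s = 5.5098
radial distance = base radius + s = 19 + 5.5098 = 24.5098

24.5098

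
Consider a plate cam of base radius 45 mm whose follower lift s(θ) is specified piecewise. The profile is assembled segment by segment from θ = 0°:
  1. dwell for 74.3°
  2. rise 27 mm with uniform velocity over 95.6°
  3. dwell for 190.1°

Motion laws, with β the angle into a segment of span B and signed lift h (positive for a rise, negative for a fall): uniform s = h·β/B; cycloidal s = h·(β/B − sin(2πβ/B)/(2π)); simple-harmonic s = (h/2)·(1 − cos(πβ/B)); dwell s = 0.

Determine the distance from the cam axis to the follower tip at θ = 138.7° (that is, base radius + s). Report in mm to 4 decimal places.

seg 1 [0°–74.3°] dwell: s stays 0.0000
seg 2 [74.3°–169.9°] uniform, h=27: θ=138.7° here. β=64.4, B=95.6. 27·64.4/95.6 = 18.1883 → s = 18.1883
radial distance = base radius + s = 45 + 18.1883 = 63.1883

63.1883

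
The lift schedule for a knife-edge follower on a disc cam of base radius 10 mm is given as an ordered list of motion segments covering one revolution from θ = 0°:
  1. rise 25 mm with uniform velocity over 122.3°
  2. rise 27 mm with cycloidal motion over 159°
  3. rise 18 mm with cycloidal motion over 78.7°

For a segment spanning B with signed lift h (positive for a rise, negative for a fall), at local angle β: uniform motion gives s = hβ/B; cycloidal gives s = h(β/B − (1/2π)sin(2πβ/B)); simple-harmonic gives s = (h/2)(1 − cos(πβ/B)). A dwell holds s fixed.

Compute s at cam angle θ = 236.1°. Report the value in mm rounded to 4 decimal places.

seg 1 [0°–122.3°] uniform, h=25: full span → s += 25 → s = 25.0000
seg 2 [122.3°–281.3°] cycloidal, h=27: θ=236.1° here. β=113.8, B=159. 27·(0.7157 − sin(2π·0.7157)/(2π)) = 23.5224 → s = 48.5224

48.5224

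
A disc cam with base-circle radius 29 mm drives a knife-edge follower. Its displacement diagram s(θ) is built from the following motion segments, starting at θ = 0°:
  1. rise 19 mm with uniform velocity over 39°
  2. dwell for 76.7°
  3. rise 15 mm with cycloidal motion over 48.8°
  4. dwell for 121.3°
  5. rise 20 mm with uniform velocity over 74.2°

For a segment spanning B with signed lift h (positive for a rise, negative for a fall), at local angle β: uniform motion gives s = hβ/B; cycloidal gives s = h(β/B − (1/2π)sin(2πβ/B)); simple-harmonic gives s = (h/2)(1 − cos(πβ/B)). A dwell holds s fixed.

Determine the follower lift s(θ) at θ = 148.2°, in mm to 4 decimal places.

seg 1 [0°–39°] uniform, h=19: full span → s += 19 → s = 19.0000
seg 2 [39°–115.7°] dwell: s stays 19.0000
seg 3 [115.7°–164.5°] cycloidal, h=15: θ=148.2° here. β=32.5, B=48.8. 15·(0.6660 − sin(2π·0.6660)/(2π)) = 12.0521 → s = 31.0521

31.0521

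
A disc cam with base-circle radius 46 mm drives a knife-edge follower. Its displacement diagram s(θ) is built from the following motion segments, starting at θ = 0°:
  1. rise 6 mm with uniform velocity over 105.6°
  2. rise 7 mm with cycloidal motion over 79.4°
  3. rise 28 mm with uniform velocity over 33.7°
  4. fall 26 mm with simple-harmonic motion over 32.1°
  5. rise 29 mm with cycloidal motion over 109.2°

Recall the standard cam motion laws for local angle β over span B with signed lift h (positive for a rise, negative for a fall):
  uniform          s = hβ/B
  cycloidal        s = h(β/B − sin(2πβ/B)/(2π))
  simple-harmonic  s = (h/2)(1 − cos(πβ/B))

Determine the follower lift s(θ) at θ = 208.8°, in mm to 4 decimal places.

seg 1 [0°–105.6°] uniform, h=6: full span → s += 6 → s = 6.0000
seg 2 [105.6°–185°] cycloidal, h=7: full span → s += 7 → s = 13.0000
seg 3 [185°–218.7°] uniform, h=28: θ=208.8° here. β=23.8, B=33.7. 28·23.8/33.7 = 19.7745 → s = 32.7745

32.7745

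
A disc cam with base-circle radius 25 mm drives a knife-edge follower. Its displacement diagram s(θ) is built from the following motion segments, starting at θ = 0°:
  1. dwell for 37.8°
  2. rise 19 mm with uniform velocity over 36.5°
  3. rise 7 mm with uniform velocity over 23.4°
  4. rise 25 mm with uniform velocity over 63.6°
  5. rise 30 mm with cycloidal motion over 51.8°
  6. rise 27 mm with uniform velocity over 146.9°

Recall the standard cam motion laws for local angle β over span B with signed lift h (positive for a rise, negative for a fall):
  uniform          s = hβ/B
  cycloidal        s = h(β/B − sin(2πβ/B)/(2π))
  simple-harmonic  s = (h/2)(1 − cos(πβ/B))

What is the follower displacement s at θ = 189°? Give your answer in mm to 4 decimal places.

seg 1 [0°–37.8°] dwell: s stays 0.0000
seg 2 [37.8°–74.3°] uniform, h=19: full span → s += 19 → s = 19.0000
seg 3 [74.3°–97.7°] uniform, h=7: full span → s += 7 → s = 26.0000
seg 4 [97.7°–161.3°] uniform, h=25: full span → s += 25 → s = 51.0000
seg 5 [161.3°–213.1°] cycloidal, h=30: θ=189° here. β=27.7, B=51.8. 30·(0.5347 − sin(2π·0.5347)/(2π)) = 17.0767 → s = 68.0767

68.0767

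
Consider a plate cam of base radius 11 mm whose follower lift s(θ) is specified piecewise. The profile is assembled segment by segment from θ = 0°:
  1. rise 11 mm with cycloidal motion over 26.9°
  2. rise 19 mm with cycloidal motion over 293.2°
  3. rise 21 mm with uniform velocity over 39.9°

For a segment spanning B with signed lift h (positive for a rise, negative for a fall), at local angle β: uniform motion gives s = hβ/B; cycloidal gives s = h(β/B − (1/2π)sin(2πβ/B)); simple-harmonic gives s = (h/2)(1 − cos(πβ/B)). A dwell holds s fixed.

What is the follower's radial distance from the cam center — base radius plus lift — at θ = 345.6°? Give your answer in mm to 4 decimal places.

seg 1 [0°–26.9°] cycloidal, h=11: full span → s += 11 → s = 11.0000
seg 2 [26.9°–320.1°] cycloidal, h=19: full span → s += 19 → s = 30.0000
seg 3 [320.1°–360°] uniform, h=21: θ=345.6° here. β=25.5, B=39.9. 21·25.5/39.9 = 13.4211 → s = 43.4211
radial distance = base radius + s = 11 + 43.4211 = 54.4211

54.4211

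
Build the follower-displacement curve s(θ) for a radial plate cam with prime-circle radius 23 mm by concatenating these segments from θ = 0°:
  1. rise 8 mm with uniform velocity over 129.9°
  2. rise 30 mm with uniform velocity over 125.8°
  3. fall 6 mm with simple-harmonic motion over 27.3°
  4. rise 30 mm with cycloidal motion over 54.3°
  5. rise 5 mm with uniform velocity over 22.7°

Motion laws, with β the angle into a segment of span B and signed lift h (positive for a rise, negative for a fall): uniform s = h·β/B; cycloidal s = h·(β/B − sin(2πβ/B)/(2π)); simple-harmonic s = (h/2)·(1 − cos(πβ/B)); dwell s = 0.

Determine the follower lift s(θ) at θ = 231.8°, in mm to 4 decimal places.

seg 1 [0°–129.9°] uniform, h=8: full span → s += 8 → s = 8.0000
seg 2 [129.9°–255.7°] uniform, h=30: θ=231.8° here. β=101.9, B=125.8. 30·101.9/125.8 = 24.3005 → s = 32.3005

32.3005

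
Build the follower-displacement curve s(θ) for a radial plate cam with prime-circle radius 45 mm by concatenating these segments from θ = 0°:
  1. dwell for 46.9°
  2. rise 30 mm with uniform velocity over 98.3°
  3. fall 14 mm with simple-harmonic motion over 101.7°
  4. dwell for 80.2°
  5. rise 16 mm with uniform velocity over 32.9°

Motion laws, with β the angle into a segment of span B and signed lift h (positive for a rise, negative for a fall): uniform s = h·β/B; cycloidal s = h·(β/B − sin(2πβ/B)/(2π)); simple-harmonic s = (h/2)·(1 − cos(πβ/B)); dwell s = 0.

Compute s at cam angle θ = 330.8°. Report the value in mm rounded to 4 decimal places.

seg 1 [0°–46.9°] dwell: s stays 0.0000
seg 2 [46.9°–145.2°] uniform, h=30: full span → s += 30 → s = 30.0000
seg 3 [145.2°–246.9°] simple-harmonic, h=-14: full span → s += -14 → s = 16.0000
seg 4 [246.9°–327.1°] dwell: s stays 16.0000
seg 5 [327.1°–360°] uniform, h=16: θ=330.8° here. β=3.7, B=32.9. 16·3.7/32.9 = 1.7994 → s = 17.7994

17.7994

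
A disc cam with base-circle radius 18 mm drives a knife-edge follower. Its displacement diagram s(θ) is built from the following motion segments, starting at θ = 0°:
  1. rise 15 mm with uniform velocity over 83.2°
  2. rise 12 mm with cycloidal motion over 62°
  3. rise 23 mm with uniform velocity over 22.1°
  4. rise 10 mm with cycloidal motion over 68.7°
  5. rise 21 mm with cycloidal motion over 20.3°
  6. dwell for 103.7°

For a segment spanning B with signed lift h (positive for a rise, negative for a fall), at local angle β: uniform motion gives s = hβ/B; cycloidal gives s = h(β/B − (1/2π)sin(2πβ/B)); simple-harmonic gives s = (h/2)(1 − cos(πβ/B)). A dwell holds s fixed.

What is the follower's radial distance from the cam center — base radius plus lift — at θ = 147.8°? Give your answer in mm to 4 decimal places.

seg 1 [0°–83.2°] uniform, h=15: full span → s += 15 → s = 15.0000
seg 2 [83.2°–145.2°] cycloidal, h=12: full span → s += 12 → s = 27.0000
seg 3 [145.2°–167.3°] uniform, h=23: θ=147.8° here. β=2.6, B=22.1. 23·2.6/22.1 = 2.7059 → s = 29.7059
radial distance = base radius + s = 18 + 29.7059 = 47.7059

47.7059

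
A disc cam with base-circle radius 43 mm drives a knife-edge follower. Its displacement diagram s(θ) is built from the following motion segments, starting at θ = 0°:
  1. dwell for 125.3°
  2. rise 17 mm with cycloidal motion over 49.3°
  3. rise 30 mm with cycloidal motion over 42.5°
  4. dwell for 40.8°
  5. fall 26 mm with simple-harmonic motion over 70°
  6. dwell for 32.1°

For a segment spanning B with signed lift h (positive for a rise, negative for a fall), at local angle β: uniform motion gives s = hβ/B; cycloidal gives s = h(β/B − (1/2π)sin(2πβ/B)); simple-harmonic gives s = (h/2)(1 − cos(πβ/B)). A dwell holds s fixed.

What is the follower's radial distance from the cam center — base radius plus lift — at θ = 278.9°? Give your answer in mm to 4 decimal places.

seg 1 [0°–125.3°] dwell: s stays 0.0000
seg 2 [125.3°–174.6°] cycloidal, h=17: full span → s += 17 → s = 17.0000
seg 3 [174.6°–217.1°] cycloidal, h=30: full span → s += 30 → s = 47.0000
seg 4 [217.1°–257.9°] dwell: s stays 47.0000
seg 5 [257.9°–327.9°] simple-harmonic, h=-26: θ=278.9° here. β=21, B=70. -26/2·(1 − cos(π·0.3000)) = -5.3588 → s = 41.6412
radial distance = base radius + s = 43 + 41.6412 = 84.6412

84.6412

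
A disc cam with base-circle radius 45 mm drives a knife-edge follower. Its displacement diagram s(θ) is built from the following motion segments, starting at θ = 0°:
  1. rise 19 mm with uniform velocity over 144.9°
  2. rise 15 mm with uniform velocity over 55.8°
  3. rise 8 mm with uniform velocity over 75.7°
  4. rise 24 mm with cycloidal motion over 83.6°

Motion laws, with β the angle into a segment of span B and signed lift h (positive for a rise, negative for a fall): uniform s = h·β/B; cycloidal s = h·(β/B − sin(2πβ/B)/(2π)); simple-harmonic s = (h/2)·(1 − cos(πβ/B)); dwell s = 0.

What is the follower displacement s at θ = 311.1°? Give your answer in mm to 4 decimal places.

seg 1 [0°–144.9°] uniform, h=19: full span → s += 19 → s = 19.0000
seg 2 [144.9°–200.7°] uniform, h=15: full span → s += 15 → s = 34.0000
seg 3 [200.7°–276.4°] uniform, h=8: full span → s += 8 → s = 42.0000
seg 4 [276.4°–360°] cycloidal, h=24: θ=311.1° here. β=34.7, B=83.6. 24·(0.4151 − sin(2π·0.4151)/(2π)) = 8.0188 → s = 50.0188

50.0188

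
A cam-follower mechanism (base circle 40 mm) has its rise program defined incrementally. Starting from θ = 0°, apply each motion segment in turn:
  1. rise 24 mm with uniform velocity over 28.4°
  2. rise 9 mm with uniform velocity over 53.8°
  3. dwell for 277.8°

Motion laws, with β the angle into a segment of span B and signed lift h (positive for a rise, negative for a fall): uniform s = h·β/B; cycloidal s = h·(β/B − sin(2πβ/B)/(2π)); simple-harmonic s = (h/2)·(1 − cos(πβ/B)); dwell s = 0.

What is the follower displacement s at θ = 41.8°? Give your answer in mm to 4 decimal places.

seg 1 [0°–28.4°] uniform, h=24: full span → s += 24 → s = 24.0000
seg 2 [28.4°–82.2°] uniform, h=9: θ=41.8° here. β=13.4, B=53.8. 9·13.4/53.8 = 2.2416 → s = 26.2416

26.2416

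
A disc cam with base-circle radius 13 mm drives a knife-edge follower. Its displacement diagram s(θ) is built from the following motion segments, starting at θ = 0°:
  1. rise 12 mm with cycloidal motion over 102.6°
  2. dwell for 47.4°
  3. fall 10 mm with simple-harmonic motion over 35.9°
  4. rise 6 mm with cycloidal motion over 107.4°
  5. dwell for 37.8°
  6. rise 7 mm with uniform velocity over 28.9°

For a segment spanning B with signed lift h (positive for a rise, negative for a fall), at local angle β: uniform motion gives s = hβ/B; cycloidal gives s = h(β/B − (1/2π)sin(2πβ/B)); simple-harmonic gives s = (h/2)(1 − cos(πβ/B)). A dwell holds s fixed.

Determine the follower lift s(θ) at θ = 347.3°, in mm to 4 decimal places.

seg 1 [0°–102.6°] cycloidal, h=12: full span → s += 12 → s = 12.0000
seg 2 [102.6°–150°] dwell: s stays 12.0000
seg 3 [150°–185.9°] simple-harmonic, h=-10: full span → s += -10 → s = 2.0000
seg 4 [185.9°–293.3°] cycloidal, h=6: full span → s += 6 → s = 8.0000
seg 5 [293.3°–331.1°] dwell: s stays 8.0000
seg 6 [331.1°–360°] uniform, h=7: θ=347.3° here. β=16.2, B=28.9. 7·16.2/28.9 = 3.9239 → s = 11.9239

11.9239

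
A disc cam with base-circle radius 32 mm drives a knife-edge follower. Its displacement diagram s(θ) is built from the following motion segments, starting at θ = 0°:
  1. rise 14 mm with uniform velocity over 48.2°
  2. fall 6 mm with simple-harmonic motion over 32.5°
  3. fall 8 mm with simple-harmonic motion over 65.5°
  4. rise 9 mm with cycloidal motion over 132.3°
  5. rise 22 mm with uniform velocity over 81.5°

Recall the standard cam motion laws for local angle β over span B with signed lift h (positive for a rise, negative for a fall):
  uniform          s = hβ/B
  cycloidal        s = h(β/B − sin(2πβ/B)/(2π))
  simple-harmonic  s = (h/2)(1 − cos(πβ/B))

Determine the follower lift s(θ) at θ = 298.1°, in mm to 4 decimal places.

seg 1 [0°–48.2°] uniform, h=14: full span → s += 14 → s = 14.0000
seg 2 [48.2°–80.7°] simple-harmonic, h=-6: full span → s += -6 → s = 8.0000
seg 3 [80.7°–146.2°] simple-harmonic, h=-8: full span → s += -8 → s = 0.0000
seg 4 [146.2°–278.5°] cycloidal, h=9: full span → s += 9 → s = 9.0000
seg 5 [278.5°–360°] uniform, h=22: θ=298.1° here. β=19.6, B=81.5. 22·19.6/81.5 = 5.2908 → s = 14.2908

14.2908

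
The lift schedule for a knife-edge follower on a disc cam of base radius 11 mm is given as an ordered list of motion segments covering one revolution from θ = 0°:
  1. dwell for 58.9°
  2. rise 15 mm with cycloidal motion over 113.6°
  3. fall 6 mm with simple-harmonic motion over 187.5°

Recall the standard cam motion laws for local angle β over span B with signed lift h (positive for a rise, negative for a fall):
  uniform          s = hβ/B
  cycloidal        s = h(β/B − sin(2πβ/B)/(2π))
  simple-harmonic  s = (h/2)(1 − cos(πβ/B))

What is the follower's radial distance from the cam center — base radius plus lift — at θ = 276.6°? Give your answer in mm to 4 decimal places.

seg 1 [0°–58.9°] dwell: s stays 0.0000
seg 2 [58.9°–172.5°] cycloidal, h=15: full span → s += 15 → s = 15.0000
seg 3 [172.5°–360°] simple-harmonic, h=-6: θ=276.6° here. β=104.1, B=187.5. -6/2·(1 − cos(π·0.5552)) = -3.5176 → s = 11.4824
radial distance = base radius + s = 11 + 11.4824 = 22.4824

22.4824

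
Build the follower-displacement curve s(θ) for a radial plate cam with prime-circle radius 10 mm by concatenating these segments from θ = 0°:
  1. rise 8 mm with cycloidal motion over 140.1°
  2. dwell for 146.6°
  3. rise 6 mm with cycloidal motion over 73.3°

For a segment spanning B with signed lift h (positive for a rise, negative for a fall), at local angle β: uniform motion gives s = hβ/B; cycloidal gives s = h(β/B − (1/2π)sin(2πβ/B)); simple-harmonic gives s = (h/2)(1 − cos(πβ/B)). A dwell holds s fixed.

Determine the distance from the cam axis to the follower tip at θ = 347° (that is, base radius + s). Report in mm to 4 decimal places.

seg 1 [0°–140.1°] cycloidal, h=8: full span → s += 8 → s = 8.0000
seg 2 [140.1°–286.7°] dwell: s stays 8.0000
seg 3 [286.7°–360°] cycloidal, h=6: θ=347° here. β=60.3, B=73.3. 6·(0.8226 − sin(2π·0.8226)/(2π)) = 5.7930 → s = 13.7930
radial distance = base radius + s = 10 + 13.7930 = 23.7930

23.7930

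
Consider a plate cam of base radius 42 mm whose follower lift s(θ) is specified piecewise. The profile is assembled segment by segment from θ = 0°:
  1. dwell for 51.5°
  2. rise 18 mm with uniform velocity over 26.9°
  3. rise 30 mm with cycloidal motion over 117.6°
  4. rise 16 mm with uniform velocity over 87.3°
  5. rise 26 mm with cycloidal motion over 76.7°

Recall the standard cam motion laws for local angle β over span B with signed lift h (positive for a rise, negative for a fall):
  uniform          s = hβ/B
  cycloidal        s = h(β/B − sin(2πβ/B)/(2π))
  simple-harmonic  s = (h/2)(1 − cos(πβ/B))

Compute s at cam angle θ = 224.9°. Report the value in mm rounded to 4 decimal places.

seg 1 [0°–51.5°] dwell: s stays 0.0000
seg 2 [51.5°–78.4°] uniform, h=18: full span → s += 18 → s = 18.0000
seg 3 [78.4°–196°] cycloidal, h=30: full span → s += 30 → s = 48.0000
seg 4 [196°–283.3°] uniform, h=16: θ=224.9° here. β=28.9, B=87.3. 16·28.9/87.3 = 5.2967 → s = 53.2967

53.2967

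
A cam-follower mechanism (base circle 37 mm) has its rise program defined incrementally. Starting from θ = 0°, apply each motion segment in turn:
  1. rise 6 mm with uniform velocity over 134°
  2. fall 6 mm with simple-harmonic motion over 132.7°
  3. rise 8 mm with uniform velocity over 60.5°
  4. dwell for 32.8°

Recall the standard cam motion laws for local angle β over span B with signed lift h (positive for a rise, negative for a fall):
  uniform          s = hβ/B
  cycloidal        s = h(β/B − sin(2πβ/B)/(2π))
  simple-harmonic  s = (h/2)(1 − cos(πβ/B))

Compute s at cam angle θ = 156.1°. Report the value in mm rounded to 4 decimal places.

seg 1 [0°–134°] uniform, h=6: full span → s += 6 → s = 6.0000
seg 2 [134°–266.7°] simple-harmonic, h=-6: θ=156.1° here. β=22.1, B=132.7. -6/2·(1 − cos(π·0.1665)) = -0.4013 → s = 5.5987

5.5987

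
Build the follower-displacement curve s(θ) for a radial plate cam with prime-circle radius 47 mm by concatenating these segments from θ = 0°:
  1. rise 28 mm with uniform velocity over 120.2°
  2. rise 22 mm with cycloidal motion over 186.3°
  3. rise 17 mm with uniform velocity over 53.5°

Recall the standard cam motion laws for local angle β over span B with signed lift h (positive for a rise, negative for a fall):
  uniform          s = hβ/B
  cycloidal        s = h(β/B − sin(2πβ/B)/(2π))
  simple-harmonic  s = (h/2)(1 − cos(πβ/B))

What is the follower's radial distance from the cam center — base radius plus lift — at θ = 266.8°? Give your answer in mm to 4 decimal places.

seg 1 [0°–120.2°] uniform, h=28: full span → s += 28 → s = 28.0000
seg 2 [120.2°–306.5°] cycloidal, h=22: θ=266.8° here. β=146.6, B=186.3. 22·(0.7869 − sin(2π·0.7869)/(2π)) = 20.7196 → s = 48.7196
radial distance = base radius + s = 47 + 48.7196 = 95.7196

95.7196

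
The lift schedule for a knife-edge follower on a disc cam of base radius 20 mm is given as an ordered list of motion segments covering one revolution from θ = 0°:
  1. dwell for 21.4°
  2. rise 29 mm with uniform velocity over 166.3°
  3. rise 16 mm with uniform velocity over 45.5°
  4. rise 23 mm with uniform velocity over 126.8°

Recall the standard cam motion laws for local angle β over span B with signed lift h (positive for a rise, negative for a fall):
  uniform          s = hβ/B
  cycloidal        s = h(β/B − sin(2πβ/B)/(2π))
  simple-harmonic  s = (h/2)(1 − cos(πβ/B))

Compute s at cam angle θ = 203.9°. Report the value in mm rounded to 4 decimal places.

seg 1 [0°–21.4°] dwell: s stays 0.0000
seg 2 [21.4°–187.7°] uniform, h=29: full span → s += 29 → s = 29.0000
seg 3 [187.7°–233.2°] uniform, h=16: θ=203.9° here. β=16.2, B=45.5. 16·16.2/45.5 = 5.6967 → s = 34.6967

34.6967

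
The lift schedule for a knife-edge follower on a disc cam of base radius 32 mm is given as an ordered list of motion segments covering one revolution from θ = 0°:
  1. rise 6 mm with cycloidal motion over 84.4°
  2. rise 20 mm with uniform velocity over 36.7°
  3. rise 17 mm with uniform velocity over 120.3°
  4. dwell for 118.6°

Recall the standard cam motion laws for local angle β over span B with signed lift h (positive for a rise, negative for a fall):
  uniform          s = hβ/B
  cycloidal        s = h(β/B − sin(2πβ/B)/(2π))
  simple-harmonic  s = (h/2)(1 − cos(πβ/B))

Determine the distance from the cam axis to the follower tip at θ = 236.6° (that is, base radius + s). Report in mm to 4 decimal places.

seg 1 [0°–84.4°] cycloidal, h=6: full span → s += 6 → s = 6.0000
seg 2 [84.4°–121.1°] uniform, h=20: full span → s += 20 → s = 26.0000
seg 3 [121.1°–241.4°] uniform, h=17: θ=236.6° here. β=115.5, B=120.3. 17·115.5/120.3 = 16.3217 → s = 42.3217
radial distance = base radius + s = 32 + 42.3217 = 74.3217

74.3217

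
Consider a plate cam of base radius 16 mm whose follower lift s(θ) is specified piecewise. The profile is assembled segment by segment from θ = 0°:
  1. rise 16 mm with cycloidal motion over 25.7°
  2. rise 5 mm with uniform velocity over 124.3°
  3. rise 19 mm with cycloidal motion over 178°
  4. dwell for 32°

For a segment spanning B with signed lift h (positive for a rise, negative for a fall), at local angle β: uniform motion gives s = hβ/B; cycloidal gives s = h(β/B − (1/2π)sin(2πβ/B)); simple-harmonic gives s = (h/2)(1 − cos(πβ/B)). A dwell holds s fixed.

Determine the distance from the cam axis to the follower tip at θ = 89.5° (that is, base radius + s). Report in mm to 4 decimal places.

seg 1 [0°–25.7°] cycloidal, h=16: full span → s += 16 → s = 16.0000
seg 2 [25.7°–150°] uniform, h=5: θ=89.5° here. β=63.8, B=124.3. 5·63.8/124.3 = 2.5664 → s = 18.5664
radial distance = base radius + s = 16 + 18.5664 = 34.5664

34.5664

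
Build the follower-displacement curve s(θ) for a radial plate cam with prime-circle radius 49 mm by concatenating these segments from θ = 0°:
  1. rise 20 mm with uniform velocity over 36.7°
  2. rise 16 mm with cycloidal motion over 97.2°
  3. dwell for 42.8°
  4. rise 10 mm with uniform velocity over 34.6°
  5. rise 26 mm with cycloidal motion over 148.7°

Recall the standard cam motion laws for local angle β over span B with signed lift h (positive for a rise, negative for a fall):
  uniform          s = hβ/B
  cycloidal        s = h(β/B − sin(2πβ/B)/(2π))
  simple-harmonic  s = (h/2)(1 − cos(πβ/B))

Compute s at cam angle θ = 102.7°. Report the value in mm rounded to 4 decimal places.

seg 1 [0°–36.7°] uniform, h=20: full span → s += 20 → s = 20.0000
seg 2 [36.7°–133.9°] cycloidal, h=16: θ=102.7° here. β=66, B=97.2. 16·(0.6790 − sin(2π·0.6790)/(2π)) = 13.1615 → s = 33.1615

33.1615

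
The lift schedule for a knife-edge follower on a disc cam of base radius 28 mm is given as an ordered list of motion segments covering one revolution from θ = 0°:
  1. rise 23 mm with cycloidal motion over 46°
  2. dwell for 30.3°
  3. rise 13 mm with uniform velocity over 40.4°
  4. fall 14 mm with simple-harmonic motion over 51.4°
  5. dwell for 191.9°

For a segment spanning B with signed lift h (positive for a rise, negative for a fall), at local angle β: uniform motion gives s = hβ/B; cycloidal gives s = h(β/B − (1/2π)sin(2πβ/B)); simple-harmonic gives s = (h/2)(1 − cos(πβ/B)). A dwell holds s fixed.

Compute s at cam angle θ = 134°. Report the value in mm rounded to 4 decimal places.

seg 1 [0°–46°] cycloidal, h=23: full span → s += 23 → s = 23.0000
seg 2 [46°–76.3°] dwell: s stays 23.0000
seg 3 [76.3°–116.7°] uniform, h=13: full span → s += 13 → s = 36.0000
seg 4 [116.7°–168.1°] simple-harmonic, h=-14: θ=134° here. β=17.3, B=51.4. -14/2·(1 − cos(π·0.3366)) = -3.5619 → s = 32.4381

32.4381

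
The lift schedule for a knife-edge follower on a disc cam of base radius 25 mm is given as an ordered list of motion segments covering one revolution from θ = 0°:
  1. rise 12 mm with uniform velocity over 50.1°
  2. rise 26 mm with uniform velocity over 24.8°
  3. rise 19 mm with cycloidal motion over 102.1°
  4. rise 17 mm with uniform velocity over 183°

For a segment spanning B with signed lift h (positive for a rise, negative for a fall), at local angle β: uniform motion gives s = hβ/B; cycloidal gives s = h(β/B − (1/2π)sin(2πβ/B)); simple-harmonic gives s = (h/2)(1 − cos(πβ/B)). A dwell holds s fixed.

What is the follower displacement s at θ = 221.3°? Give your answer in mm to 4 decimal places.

seg 1 [0°–50.1°] uniform, h=12: full span → s += 12 → s = 12.0000
seg 2 [50.1°–74.9°] uniform, h=26: full span → s += 26 → s = 38.0000
seg 3 [74.9°–177°] cycloidal, h=19: full span → s += 19 → s = 57.0000
seg 4 [177°–360°] uniform, h=17: θ=221.3° here. β=44.3, B=183. 17·44.3/183 = 4.1153 → s = 61.1153

61.1153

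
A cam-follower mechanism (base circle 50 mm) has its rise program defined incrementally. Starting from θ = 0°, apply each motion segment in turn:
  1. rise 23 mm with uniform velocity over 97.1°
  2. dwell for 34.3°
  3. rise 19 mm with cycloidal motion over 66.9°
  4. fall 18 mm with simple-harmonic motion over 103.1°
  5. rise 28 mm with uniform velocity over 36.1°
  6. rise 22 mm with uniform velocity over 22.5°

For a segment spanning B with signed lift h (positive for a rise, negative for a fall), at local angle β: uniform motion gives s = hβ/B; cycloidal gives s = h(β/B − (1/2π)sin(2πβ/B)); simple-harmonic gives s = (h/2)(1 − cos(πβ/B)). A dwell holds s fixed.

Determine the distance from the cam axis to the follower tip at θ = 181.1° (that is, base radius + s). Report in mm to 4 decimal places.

seg 1 [0°–97.1°] uniform, h=23: full span → s += 23 → s = 23.0000
seg 2 [97.1°–131.4°] dwell: s stays 23.0000
seg 3 [131.4°–198.3°] cycloidal, h=19: θ=181.1° here. β=49.7, B=66.9. 19·(0.7429 − sin(2π·0.7429)/(2π)) = 17.1360 → s = 40.1360
radial distance = base radius + s = 50 + 40.1360 = 90.1360

90.1360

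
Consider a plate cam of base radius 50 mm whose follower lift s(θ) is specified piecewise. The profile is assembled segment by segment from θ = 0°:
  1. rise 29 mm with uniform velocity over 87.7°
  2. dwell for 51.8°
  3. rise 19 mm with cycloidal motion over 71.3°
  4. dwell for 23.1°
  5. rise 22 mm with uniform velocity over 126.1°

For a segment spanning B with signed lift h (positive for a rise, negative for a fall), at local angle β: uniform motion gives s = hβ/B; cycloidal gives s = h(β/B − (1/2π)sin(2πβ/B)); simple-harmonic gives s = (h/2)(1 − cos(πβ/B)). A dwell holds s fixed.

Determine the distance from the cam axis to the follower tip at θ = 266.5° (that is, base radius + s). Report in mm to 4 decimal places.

seg 1 [0°–87.7°] uniform, h=29: full span → s += 29 → s = 29.0000
seg 2 [87.7°–139.5°] dwell: s stays 29.0000
seg 3 [139.5°–210.8°] cycloidal, h=19: full span → s += 19 → s = 48.0000
seg 4 [210.8°–233.9°] dwell: s stays 48.0000
seg 5 [233.9°–360°] uniform, h=22: θ=266.5° here. β=32.6, B=126.1. 22·32.6/126.1 = 5.6875 → s = 53.6875
radial distance = base radius + s = 50 + 53.6875 = 103.6875

103.6875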